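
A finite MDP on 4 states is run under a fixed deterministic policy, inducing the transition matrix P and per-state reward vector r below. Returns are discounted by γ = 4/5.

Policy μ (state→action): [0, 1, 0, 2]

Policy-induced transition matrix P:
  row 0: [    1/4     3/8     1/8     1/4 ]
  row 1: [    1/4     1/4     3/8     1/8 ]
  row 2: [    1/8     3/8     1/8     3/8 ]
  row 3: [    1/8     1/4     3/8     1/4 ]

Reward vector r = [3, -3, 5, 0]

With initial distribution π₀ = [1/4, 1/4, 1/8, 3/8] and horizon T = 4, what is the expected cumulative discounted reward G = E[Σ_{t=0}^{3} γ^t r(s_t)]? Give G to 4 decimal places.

G = 2.5703

t=0: π = [0.2500, 0.2500, 0.1250, 0.3750], E[r] = 0.6250, γ^t·E[r] = 0.625000, running G = 0.625000
t=1: π = [0.1875, 0.2969, 0.2813, 0.2344], E[r] = 1.0781, γ^t·E[r] = 0.862500, running G = 1.487500
t=2: π = [0.1855, 0.3086, 0.2578, 0.2480], E[r] = 0.9199, γ^t·E[r] = 0.588750, running G = 2.076250
t=3: π = [0.1868, 0.3054, 0.2642, 0.2437], E[r] = 0.9648, γ^t·E[r] = 0.494000, running G = 2.570250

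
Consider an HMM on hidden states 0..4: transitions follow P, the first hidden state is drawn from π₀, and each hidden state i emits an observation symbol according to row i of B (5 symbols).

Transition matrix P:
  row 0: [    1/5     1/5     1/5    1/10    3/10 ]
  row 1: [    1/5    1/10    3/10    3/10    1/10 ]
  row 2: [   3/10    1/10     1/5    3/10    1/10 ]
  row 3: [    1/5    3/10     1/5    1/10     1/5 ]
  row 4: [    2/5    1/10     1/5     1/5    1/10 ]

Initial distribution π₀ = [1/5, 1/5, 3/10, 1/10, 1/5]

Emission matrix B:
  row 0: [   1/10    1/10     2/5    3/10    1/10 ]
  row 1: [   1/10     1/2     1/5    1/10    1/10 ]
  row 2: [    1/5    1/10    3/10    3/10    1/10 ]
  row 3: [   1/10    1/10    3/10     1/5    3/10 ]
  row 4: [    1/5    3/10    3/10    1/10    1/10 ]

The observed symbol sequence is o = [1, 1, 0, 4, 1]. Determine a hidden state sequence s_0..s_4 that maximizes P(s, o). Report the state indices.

t=0: δ = [2.000e-02, 1.000e-01, 3.000e-02, 1.000e-02, 6.000e-02]  (obs o_0=1)
t=1: δ = [2.400e-03, 5.000e-03, 3.000e-03, 3.000e-03, 3.000e-03]  ψ = [4, 1, 1, 1, 1]  (obs o_1=1)
t=2: δ = [1.200e-04, 9.000e-05, 3.000e-04, 1.500e-04, 1.440e-04]  ψ = [4, 3, 1, 1, 0]  (obs o_2=0)
t=3: δ = [9.000e-06, 4.500e-06, 6.000e-06, 2.700e-05, 3.600e-06]  ψ = [2, 3, 2, 2, 0]  (obs o_3=4)
t=4: δ = [5.400e-07, 4.050e-06, 5.400e-07, 2.700e-07, 1.620e-06]  ψ = [3, 3, 3, 3, 3]  (obs o_4=1)
backtrack: best end state = 1; path = [1, 1, 2, 3, 1]

path = [1, 1, 2, 3, 1]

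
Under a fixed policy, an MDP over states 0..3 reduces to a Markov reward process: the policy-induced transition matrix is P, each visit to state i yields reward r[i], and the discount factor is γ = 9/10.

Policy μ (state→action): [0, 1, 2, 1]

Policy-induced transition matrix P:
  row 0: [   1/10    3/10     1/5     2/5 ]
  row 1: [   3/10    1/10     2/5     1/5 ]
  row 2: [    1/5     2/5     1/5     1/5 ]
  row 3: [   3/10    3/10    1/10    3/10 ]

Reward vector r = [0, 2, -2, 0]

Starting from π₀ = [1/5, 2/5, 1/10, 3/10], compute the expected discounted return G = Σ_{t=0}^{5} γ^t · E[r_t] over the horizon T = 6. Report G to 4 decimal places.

t=0: π = [0.2000, 0.4000, 0.1000, 0.3000], E[r] = 0.6000, γ^t·E[r] = 0.600000, running G = 0.600000
t=1: π = [0.2500, 0.2300, 0.2500, 0.2700], E[r] = -0.0400, γ^t·E[r] = -0.036000, running G = 0.564000
t=2: π = [0.2250, 0.2790, 0.2190, 0.2770], E[r] = 0.1200, γ^t·E[r] = 0.097200, running G = 0.661200
t=3: π = [0.2331, 0.2661, 0.2281, 0.2727], E[r] = 0.0760, γ^t·E[r] = 0.055404, running G = 0.716604
t=4: π = [0.2306, 0.2696, 0.2260, 0.2739], E[r] = 0.0873, γ^t·E[r] = 0.057264, running G = 0.773868
t=5: π = [0.2313, 0.2687, 0.2265, 0.2735], E[r] = 0.0843, γ^t·E[r] = 0.049776, running G = 0.823644

G = 0.8236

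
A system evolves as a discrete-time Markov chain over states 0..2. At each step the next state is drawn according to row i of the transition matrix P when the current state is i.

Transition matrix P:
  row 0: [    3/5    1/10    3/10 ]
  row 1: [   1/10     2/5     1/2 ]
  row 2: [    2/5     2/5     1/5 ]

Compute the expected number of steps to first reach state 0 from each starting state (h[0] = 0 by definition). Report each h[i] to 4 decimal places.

First-step conditioning: h[0] = 0; for i ≠ 0, h[i] = 1 + Σ_k P[i][k]·h[k].
  h[1] = 1 + 2/5·h[1] + 1/2·h[2]
  h[2] = 1 + 2/5·h[1] + 1/5·h[2]
Solving the 2×2 linear system over states ≠ 0 gives exactly h = [0, 65/14, 25/7] (h[0] = 0 is the target).

h = [0.0000, 4.6429, 3.5714]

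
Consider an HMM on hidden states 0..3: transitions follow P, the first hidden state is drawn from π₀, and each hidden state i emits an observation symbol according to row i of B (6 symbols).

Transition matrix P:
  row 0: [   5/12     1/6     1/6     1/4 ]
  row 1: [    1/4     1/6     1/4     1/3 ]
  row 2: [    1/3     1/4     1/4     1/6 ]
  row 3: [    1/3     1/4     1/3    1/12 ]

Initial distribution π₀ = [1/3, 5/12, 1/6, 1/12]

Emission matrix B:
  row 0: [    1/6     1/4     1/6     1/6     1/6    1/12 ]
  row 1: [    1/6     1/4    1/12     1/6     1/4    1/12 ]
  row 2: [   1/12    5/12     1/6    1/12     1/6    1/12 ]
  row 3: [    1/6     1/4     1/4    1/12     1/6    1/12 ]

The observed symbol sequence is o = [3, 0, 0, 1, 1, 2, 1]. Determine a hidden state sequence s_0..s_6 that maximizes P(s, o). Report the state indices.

t=0: δ = [5.556e-02, 6.944e-02, 1.389e-02, 6.944e-03]  (obs o_0=3)
t=1: δ = [3.858e-03, 1.929e-03, 1.447e-03, 3.858e-03]  ψ = [0, 1, 1, 1]  (obs o_1=0)
t=2: δ = [2.679e-04, 1.608e-04, 1.072e-04, 1.608e-04]  ψ = [0, 3, 3, 0]  (obs o_2=0)
t=3: δ = [2.791e-05, 1.116e-05, 2.233e-05, 1.674e-05]  ψ = [0, 0, 3, 0]  (obs o_3=1)
t=4: δ = [2.907e-06, 1.395e-06, 2.326e-06, 1.744e-06]  ψ = [0, 2, 2, 0]  (obs o_4=1)
t=5: δ = [2.019e-07, 4.845e-08, 9.690e-08, 1.817e-07]  ψ = [0, 2, 2, 0]  (obs o_5=2)
t=6: δ = [2.103e-08, 1.136e-08, 2.524e-08, 1.262e-08]  ψ = [0, 3, 3, 0]  (obs o_6=1)
backtrack: best end state = 2; path = [0, 0, 0, 0, 0, 3, 2]

path = [0, 0, 0, 0, 0, 3, 2]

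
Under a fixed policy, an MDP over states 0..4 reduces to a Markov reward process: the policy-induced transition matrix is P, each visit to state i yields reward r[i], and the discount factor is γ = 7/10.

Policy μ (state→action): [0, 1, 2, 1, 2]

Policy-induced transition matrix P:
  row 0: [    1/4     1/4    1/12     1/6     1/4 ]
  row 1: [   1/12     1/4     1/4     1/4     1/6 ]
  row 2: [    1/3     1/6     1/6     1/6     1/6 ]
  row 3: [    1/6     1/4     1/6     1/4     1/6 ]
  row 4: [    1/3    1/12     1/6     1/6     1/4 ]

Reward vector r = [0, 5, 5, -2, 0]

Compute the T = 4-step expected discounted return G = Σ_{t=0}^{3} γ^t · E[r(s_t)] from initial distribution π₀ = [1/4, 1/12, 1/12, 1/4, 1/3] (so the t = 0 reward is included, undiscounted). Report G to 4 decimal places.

G = 2.4376

t=0: π = [0.2500, 0.0833, 0.0833, 0.2500, 0.3333], E[r] = 0.3333, γ^t·E[r] = 0.333333, running G = 0.333333
t=1: π = [0.2500, 0.1875, 0.1528, 0.1944, 0.2153], E[r] = 1.3125, γ^t·E[r] = 0.918750, running G = 1.252083
t=2: π = [0.2332, 0.2014, 0.1615, 0.1985, 0.2054], E[r] = 1.4172, γ^t·E[r] = 0.694450, running G = 1.946534
t=3: π = [0.2305, 0.2023, 0.1640, 0.2000, 0.2032], E[r] = 1.4316, γ^t·E[r] = 0.491044, running G = 2.437578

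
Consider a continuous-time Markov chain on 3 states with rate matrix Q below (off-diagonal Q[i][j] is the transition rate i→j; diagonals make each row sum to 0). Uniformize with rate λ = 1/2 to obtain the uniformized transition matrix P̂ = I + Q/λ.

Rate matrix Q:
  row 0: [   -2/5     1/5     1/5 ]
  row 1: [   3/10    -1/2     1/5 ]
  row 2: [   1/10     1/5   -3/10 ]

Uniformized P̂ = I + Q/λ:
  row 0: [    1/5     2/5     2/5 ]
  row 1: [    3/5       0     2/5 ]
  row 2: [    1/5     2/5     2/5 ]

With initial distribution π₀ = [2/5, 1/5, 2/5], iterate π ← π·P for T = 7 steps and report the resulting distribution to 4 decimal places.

t=0: π = [0.4000, 0.2000, 0.4000]
t=1: π = [0.2800, 0.3200, 0.4000]
t=2: π = [0.3280, 0.2720, 0.4000]
t=3: π = [0.3088, 0.2912, 0.4000]
t=4: π = [0.3165, 0.2835, 0.4000]
t=5: π = [0.3134, 0.2866, 0.4000]
t=6: π = [0.3146, 0.2854, 0.4000]
t=7: π = [0.3141, 0.2859, 0.4000]

π = [0.3141, 0.2859, 0.4000]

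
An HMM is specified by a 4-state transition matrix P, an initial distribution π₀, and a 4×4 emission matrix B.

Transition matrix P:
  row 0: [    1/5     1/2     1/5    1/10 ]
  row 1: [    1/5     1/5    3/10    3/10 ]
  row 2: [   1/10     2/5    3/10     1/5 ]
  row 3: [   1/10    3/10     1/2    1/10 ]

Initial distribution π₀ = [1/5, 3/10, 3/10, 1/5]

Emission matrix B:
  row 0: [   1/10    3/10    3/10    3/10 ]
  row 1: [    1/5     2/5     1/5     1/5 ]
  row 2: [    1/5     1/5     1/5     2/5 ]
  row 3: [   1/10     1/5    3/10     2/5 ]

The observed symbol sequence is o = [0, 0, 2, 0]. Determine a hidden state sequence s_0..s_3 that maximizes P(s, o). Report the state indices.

t=0: δ = [2.000e-02, 6.000e-02, 6.000e-02, 2.000e-02]  (obs o_0=0)
t=1: δ = [1.200e-03, 4.800e-03, 3.600e-03, 1.800e-03]  ψ = [1, 2, 1, 1]  (obs o_1=0)
t=2: δ = [2.880e-04, 2.880e-04, 2.880e-04, 4.320e-04]  ψ = [1, 2, 1, 1]  (obs o_2=2)
t=3: δ = [5.760e-06, 2.880e-05, 4.320e-05, 8.640e-06]  ψ = [0, 0, 3, 1]  (obs o_3=0)
backtrack: best end state = 2; path = [2, 1, 3, 2]

path = [2, 1, 3, 2]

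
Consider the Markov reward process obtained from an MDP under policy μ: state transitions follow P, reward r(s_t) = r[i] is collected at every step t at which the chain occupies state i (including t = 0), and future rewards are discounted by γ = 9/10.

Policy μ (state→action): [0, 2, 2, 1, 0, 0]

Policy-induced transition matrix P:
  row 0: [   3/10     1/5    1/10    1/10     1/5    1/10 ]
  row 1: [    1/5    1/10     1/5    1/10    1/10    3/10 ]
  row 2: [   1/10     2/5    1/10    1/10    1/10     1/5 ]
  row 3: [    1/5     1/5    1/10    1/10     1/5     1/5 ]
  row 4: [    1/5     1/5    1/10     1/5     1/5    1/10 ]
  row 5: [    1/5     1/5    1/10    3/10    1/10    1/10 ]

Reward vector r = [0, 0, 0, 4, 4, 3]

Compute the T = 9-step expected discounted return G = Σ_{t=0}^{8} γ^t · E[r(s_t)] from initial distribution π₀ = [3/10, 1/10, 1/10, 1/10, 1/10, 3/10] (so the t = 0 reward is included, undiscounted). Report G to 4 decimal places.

G = 10.4144

t=0: π = [0.3000, 0.1000, 0.1000, 0.1000, 0.1000, 0.3000], E[r] = 1.7000, γ^t·E[r] = 1.700000, running G = 1.700000
t=1: π = [0.2200, 0.2100, 0.1100, 0.1700, 0.1500, 0.1400], E[r] = 1.7000, γ^t·E[r] = 1.530000, running G = 3.230000
t=2: π = [0.2110, 0.2010, 0.1210, 0.1430, 0.1540, 0.1700], E[r] = 1.6980, γ^t·E[r] = 1.375380, running G = 4.605380
t=3: π = [0.2090, 0.2041, 0.1201, 0.1494, 0.1508, 0.1666], E[r] = 1.7006, γ^t·E[r] = 1.239737, running G = 5.845117
t=4: π = [0.2089, 0.2036, 0.1204, 0.1484, 0.1509, 0.1678], E[r] = 1.7006, γ^t·E[r] = 1.115757, running G = 6.960874
t=5: π = [0.2088, 0.2037, 0.1204, 0.1486, 0.1508, 0.1676], E[r] = 1.7007, γ^t·E[r] = 1.004233, running G = 7.965107
t=6: π = [0.2088, 0.2037, 0.1204, 0.1486, 0.1508, 0.1676], E[r] = 1.7007, γ^t·E[r] = 0.903807, running G = 8.868914
t=7: π = [0.2088, 0.2037, 0.1204, 0.1486, 0.1508, 0.1676], E[r] = 1.7007, γ^t·E[r] = 0.813427, running G = 9.682341
t=8: π = [0.2088, 0.2037, 0.1204, 0.1486, 0.1508, 0.1676], E[r] = 1.7007, γ^t·E[r] = 0.732084, running G = 10.414425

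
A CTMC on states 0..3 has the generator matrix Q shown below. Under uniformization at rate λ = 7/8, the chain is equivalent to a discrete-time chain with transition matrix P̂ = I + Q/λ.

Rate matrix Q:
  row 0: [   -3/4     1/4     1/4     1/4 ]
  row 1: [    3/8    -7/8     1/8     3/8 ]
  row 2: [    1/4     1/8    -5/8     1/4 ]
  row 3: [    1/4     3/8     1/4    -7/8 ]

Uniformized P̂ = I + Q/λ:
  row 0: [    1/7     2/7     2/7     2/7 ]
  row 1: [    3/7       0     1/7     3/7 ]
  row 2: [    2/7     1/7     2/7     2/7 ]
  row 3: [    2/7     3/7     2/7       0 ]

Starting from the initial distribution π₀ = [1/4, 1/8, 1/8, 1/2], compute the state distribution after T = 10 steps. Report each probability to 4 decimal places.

t=0: π = [0.2500, 0.1250, 0.1250, 0.5000]
t=1: π = [0.2679, 0.3036, 0.2679, 0.1607]
t=2: π = [0.2908, 0.1837, 0.2423, 0.2832]
t=3: π = [0.2704, 0.2391, 0.2595, 0.2310]
t=4: π = [0.2812, 0.2133, 0.2516, 0.2539]
t=5: π = [0.2760, 0.2251, 0.2552, 0.2437]
t=6: π = [0.2784, 0.2198, 0.2536, 0.2483]
t=7: π = [0.2773, 0.2222, 0.2543, 0.2462]
t=8: π = [0.2778, 0.2211, 0.2540, 0.2471]
t=9: π = [0.2776, 0.2216, 0.2541, 0.2467]
t=10: π = [0.2777, 0.2213, 0.2541, 0.2469]

π = [0.2777, 0.2213, 0.2541, 0.2469]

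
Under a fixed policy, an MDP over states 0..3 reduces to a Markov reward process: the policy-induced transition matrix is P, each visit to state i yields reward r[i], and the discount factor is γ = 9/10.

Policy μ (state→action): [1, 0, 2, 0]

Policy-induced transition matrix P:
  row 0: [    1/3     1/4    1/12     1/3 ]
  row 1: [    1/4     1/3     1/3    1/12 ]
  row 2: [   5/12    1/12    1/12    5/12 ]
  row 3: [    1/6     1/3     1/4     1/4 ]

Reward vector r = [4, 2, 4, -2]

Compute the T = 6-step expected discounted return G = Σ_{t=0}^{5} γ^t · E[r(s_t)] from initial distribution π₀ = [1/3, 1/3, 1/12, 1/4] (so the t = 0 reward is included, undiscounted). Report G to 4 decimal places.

G = 8.9620

t=0: π = [0.3333, 0.3333, 0.0833, 0.2500], E[r] = 1.8333, γ^t·E[r] = 1.833333, running G = 1.833333
t=1: π = [0.2708, 0.2847, 0.2083, 0.2361], E[r] = 2.0139, γ^t·E[r] = 1.812500, running G = 3.645833
t=2: π = [0.2876, 0.2587, 0.1939, 0.2598], E[r] = 1.9236, γ^t·E[r] = 1.558125, running G = 5.203958
t=3: π = [0.2846, 0.2609, 0.1913, 0.2632], E[r] = 1.8992, γ^t·E[r] = 1.384523, running G = 6.588482
t=4: π = [0.2837, 0.2618, 0.1924, 0.2621], E[r] = 1.9037, γ^t·E[r] = 1.249019, running G = 7.837501
t=5: π = [0.2839, 0.2616, 0.1925, 0.2621], E[r] = 1.9044, γ^t·E[r] = 1.124501, running G = 8.962002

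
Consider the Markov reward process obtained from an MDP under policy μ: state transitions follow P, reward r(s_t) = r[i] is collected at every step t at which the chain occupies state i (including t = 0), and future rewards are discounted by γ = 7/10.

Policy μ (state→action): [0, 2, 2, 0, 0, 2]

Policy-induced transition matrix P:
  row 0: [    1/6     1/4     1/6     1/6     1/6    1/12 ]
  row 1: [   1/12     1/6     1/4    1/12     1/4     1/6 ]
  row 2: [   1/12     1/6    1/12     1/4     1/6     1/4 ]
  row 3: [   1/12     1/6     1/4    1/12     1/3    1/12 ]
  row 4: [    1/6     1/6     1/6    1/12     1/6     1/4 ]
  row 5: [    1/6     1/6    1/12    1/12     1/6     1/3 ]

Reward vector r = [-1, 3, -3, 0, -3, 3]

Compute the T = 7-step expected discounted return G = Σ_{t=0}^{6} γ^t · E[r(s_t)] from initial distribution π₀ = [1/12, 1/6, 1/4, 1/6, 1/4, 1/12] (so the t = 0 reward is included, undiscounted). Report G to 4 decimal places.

t=0: π = [0.0833, 0.1667, 0.2500, 0.1667, 0.2500, 0.0833], E[r] = -0.8333, γ^t·E[r] = -0.833333, running G = -0.833333
t=1: π = [0.1181, 0.1736, 0.1667, 0.1319, 0.2083, 0.2014], E[r] = -0.1181, γ^t·E[r] = -0.082639, running G = -0.915972
t=2: π = [0.1273, 0.1765, 0.1615, 0.1209, 0.2031, 0.2106], E[r] = -0.0596, γ^t·E[r] = -0.029207, running G = -0.945179
t=3: π = [0.1284, 0.1773, 0.1604, 0.1209, 0.2015, 0.2115], E[r] = -0.0481, γ^t·E[r] = -0.016508, running G = -0.961688
t=4: π = [0.1285, 0.1774, 0.1605, 0.1208, 0.2016, 0.2113], E[r] = -0.0487, γ^t·E[r] = -0.011701, running G = -0.973389
t=5: π = [0.1284, 0.1774, 0.1605, 0.1208, 0.2016, 0.2113], E[r] = -0.0488, γ^t·E[r] = -0.008197, running G = -0.981586
t=6: π = [0.1284, 0.1774, 0.1605, 0.1208, 0.2016, 0.2113], E[r] = -0.0488, γ^t·E[r] = -0.005741, running G = -0.987327

G = -0.9873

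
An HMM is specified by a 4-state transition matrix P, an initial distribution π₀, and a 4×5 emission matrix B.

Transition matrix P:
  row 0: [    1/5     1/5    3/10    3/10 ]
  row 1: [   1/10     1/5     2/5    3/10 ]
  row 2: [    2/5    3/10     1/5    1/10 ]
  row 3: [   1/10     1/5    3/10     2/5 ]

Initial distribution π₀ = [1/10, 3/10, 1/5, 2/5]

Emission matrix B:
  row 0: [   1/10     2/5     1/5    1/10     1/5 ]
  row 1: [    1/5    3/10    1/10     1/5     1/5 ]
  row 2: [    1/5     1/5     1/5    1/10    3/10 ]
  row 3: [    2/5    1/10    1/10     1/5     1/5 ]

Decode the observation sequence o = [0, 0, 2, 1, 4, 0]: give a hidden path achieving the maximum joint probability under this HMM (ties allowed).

path = [3, 3, 2, 0, 3, 3]

t=0: δ = [1.000e-02, 6.000e-02, 4.000e-02, 1.600e-01]  (obs o_0=0)
t=1: δ = [1.600e-03, 6.400e-03, 9.600e-03, 2.560e-02]  ψ = [2, 3, 3, 3]  (obs o_1=0)
t=2: δ = [7.680e-04, 5.120e-04, 1.536e-03, 1.024e-03]  ψ = [2, 3, 3, 3]  (obs o_2=2)
t=3: δ = [2.458e-04, 1.382e-04, 6.144e-05, 4.096e-05]  ψ = [2, 2, 2, 3]  (obs o_3=1)
t=4: δ = [9.830e-06, 9.830e-06, 2.212e-05, 1.475e-05]  ψ = [0, 0, 0, 0]  (obs o_4=4)
t=5: δ = [8.847e-07, 1.327e-06, 8.847e-07, 2.359e-06]  ψ = [2, 2, 2, 3]  (obs o_5=0)
backtrack: best end state = 3; path = [3, 3, 2, 0, 3, 3]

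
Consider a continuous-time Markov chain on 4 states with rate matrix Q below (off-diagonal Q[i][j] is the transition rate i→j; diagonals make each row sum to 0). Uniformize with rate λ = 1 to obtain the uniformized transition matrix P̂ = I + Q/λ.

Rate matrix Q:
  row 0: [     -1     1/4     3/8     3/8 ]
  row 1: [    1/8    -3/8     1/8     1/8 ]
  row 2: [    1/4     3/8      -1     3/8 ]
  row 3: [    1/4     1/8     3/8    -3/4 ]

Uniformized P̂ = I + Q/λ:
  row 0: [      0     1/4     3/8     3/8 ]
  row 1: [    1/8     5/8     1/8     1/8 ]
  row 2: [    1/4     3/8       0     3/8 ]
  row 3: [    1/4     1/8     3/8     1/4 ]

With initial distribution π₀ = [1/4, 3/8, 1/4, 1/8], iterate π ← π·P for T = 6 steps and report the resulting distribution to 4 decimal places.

t=0: π = [0.2500, 0.3750, 0.2500, 0.1250]
t=1: π = [0.1406, 0.4063, 0.1875, 0.2656]
t=2: π = [0.1641, 0.3926, 0.2031, 0.2402]
t=3: π = [0.1599, 0.3926, 0.2007, 0.2468]
t=4: π = [0.1609, 0.3914, 0.2016, 0.2460]
t=5: π = [0.1608, 0.3912, 0.2015, 0.2464]
t=6: π = [0.1609, 0.3911, 0.2016, 0.2464]

π = [0.1609, 0.3911, 0.2016, 0.2464]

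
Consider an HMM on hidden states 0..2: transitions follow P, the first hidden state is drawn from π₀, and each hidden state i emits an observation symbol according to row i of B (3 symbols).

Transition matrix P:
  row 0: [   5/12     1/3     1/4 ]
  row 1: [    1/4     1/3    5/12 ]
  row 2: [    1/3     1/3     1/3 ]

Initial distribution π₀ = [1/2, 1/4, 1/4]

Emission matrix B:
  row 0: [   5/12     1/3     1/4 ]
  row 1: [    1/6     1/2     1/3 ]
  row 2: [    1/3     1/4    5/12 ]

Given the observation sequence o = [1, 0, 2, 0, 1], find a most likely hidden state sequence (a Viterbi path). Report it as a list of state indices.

t=0: δ = [1.667e-01, 1.250e-01, 6.250e-02]  (obs o_0=1)
t=1: δ = [2.894e-02, 9.259e-03, 1.736e-02]  ψ = [0, 0, 1]  (obs o_1=0)
t=2: δ = [3.014e-03, 3.215e-03, 3.014e-03]  ψ = [0, 0, 0]  (obs o_2=2)
t=3: δ = [5.233e-04, 1.786e-04, 4.465e-04]  ψ = [0, 1, 1]  (obs o_3=0)
t=4: δ = [7.268e-05, 8.721e-05, 3.721e-05]  ψ = [0, 0, 2]  (obs o_4=1)
backtrack: best end state = 1; path = [0, 0, 0, 0, 1]

path = [0, 0, 0, 0, 1]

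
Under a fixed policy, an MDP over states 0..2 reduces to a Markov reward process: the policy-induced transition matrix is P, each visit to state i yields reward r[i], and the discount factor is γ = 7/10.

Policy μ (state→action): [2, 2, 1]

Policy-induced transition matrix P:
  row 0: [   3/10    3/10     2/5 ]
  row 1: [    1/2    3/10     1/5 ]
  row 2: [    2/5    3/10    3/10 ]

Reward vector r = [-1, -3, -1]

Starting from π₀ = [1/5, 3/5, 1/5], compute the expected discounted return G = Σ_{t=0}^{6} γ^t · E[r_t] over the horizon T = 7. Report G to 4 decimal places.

G = -5.4941

t=0: π = [0.2000, 0.6000, 0.2000], E[r] = -2.2000, γ^t·E[r] = -2.200000, running G = -2.200000
t=1: π = [0.4400, 0.3000, 0.2600], E[r] = -1.6000, γ^t·E[r] = -1.120000, running G = -3.320000
t=2: π = [0.3860, 0.3000, 0.3140], E[r] = -1.6000, γ^t·E[r] = -0.784000, running G = -4.104000
t=3: π = [0.3914, 0.3000, 0.3086], E[r] = -1.6000, γ^t·E[r] = -0.548800, running G = -4.652800
t=4: π = [0.3909, 0.3000, 0.3091], E[r] = -1.6000, γ^t·E[r] = -0.384160, running G = -5.036960
t=5: π = [0.3909, 0.3000, 0.3091], E[r] = -1.6000, γ^t·E[r] = -0.268912, running G = -5.305872
t=6: π = [0.3909, 0.3000, 0.3091], E[r] = -1.6000, γ^t·E[r] = -0.188238, running G = -5.494110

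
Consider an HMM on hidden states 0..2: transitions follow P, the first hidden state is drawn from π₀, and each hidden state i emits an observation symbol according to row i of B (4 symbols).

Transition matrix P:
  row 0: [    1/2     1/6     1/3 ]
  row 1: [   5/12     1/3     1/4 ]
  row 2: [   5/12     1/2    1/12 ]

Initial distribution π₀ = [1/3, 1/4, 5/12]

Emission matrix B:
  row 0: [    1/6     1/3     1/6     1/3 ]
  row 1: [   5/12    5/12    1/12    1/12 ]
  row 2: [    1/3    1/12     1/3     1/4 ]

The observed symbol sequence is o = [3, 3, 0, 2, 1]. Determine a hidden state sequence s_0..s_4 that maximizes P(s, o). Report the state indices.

t=0: δ = [1.111e-01, 2.083e-02, 1.042e-01]  (obs o_0=3)
t=1: δ = [1.852e-02, 4.340e-03, 9.259e-03]  ψ = [0, 2, 0]  (obs o_1=3)
t=2: δ = [1.543e-03, 1.929e-03, 2.058e-03]  ψ = [0, 2, 0]  (obs o_2=0)
t=3: δ = [1.429e-04, 8.573e-05, 1.715e-04]  ψ = [2, 2, 0]  (obs o_3=2)
t=4: δ = [2.381e-05, 3.572e-05, 3.969e-06]  ψ = [0, 2, 0]  (obs o_4=1)
backtrack: best end state = 1; path = [0, 0, 0, 2, 1]

path = [0, 0, 0, 2, 1]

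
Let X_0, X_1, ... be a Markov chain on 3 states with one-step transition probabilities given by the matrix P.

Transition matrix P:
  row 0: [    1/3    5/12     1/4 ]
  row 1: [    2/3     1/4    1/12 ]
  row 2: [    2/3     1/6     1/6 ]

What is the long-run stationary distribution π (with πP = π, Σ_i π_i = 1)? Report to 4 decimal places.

π = [0.5000, 0.3182, 0.1818]

Balance equations π_j = Σ_i π_i·P[i][j]:
  π_0 = 1/3·π_0 + 2/3·π_1 + 2/3·π_2
  π_1 = 5/12·π_0 + 1/4·π_1 + 1/6·π_2
  normalize: π_0 + π_1 + π_2 = 1
Solving the linear system gives exactly π = [1/2, 7/22, 2/11].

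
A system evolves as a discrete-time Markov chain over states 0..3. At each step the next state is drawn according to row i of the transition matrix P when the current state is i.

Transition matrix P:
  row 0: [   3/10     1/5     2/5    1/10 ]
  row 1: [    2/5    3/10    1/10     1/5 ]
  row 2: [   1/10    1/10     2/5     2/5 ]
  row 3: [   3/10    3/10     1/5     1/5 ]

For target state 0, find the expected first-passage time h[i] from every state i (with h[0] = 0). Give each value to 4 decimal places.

h = [0.0000, 3.0909, 4.5455, 3.5455]

First-step conditioning: h[0] = 0; for i ≠ 0, h[i] = 1 + Σ_k P[i][k]·h[k].
  h[1] = 1 + 3/10·h[1] + 1/10·h[2] + 1/5·h[3]
  h[2] = 1 + 1/10·h[1] + 2/5·h[2] + 2/5·h[3]
  h[3] = 1 + 3/10·h[1] + 1/5·h[2] + 1/5·h[3]
Solving the 3×3 linear system over states ≠ 0 gives exactly h = [0, 34/11, 50/11, 39/11] (h[0] = 0 is the target).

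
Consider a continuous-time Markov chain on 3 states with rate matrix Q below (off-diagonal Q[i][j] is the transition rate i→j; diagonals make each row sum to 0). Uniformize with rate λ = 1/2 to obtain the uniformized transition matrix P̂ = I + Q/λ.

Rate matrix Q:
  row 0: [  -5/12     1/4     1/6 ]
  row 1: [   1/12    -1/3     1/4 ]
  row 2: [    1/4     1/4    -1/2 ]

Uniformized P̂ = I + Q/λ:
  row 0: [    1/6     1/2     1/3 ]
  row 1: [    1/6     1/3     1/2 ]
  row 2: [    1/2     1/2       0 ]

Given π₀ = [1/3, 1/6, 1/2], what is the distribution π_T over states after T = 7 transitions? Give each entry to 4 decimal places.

t=0: π = [0.3333, 0.1667, 0.5000]
t=1: π = [0.3333, 0.4722, 0.1944]
t=2: π = [0.2315, 0.4213, 0.3472]
t=3: π = [0.2824, 0.4298, 0.2878]
t=4: π = [0.2626, 0.4284, 0.3090]
t=5: π = [0.2697, 0.4286, 0.3017]
t=6: π = [0.2672, 0.4286, 0.3042]
t=7: π = [0.2681, 0.4286, 0.3034]

π = [0.2681, 0.4286, 0.3034]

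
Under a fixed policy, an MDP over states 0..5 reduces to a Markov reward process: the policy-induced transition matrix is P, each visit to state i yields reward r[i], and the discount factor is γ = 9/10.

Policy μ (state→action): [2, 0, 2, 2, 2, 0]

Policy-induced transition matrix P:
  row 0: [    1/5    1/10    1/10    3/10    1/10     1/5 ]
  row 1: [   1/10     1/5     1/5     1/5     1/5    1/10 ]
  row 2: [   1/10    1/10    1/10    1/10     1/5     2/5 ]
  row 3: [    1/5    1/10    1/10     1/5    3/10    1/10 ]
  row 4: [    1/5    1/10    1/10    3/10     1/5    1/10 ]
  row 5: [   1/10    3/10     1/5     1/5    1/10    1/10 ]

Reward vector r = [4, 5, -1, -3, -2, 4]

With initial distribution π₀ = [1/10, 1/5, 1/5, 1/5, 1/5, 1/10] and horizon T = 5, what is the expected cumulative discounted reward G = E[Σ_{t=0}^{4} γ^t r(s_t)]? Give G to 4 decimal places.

G = 3.0944

t=0: π = [0.1000, 0.2000, 0.2000, 0.2000, 0.2000, 0.1000], E[r] = 0.6000, γ^t·E[r] = 0.600000, running G = 0.600000
t=1: π = [0.1500, 0.1400, 0.1300, 0.2100, 0.2000, 0.1700], E[r] = 0.8200, γ^t·E[r] = 0.738000, running G = 1.338000
t=2: π = [0.1560, 0.1480, 0.1310, 0.2220, 0.1890, 0.1540], E[r] = 0.8050, γ^t·E[r] = 0.652050, running G = 1.990050
t=3: π = [0.1567, 0.1456, 0.1302, 0.2214, 0.1912, 0.1549], E[r] = 0.7976, γ^t·E[r] = 0.581450, running G = 2.571500
t=4: π = [0.1569, 0.1455, 0.1301, 0.2218, 0.1910, 0.1547], E[r] = 0.7970, γ^t·E[r] = 0.522925, running G = 3.094425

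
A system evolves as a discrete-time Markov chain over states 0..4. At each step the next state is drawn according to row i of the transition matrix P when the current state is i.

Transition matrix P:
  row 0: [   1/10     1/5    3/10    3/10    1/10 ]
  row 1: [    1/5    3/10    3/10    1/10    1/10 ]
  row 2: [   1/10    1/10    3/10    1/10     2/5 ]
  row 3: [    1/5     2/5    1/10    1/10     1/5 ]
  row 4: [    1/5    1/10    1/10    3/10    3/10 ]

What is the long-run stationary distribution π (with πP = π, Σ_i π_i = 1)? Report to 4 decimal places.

π = [0.1620, 0.2121, 0.2185, 0.1782, 0.2292]

Balance equations π_j = Σ_i π_i·P[i][j]:
  π_0 = 1/10·π_0 + 1/5·π_1 + 1/10·π_2 + 1/5·π_3 + 1/5·π_4
  π_1 = 1/5·π_0 + 3/10·π_1 + 1/10·π_2 + 2/5·π_3 + 1/10·π_4
  π_2 = 3/10·π_0 + 3/10·π_1 + 3/10·π_2 + 1/10·π_3 + 1/10·π_4
  π_3 = 3/10·π_0 + 1/10·π_1 + 1/10·π_2 + 1/10·π_3 + 3/10·π_4
  normalize: π_0 + π_1 + π_2 + π_3 + π_4 = 1
Solving the linear system gives exactly π = [63/389, 165/778, 85/389, 208/1167, 535/2334].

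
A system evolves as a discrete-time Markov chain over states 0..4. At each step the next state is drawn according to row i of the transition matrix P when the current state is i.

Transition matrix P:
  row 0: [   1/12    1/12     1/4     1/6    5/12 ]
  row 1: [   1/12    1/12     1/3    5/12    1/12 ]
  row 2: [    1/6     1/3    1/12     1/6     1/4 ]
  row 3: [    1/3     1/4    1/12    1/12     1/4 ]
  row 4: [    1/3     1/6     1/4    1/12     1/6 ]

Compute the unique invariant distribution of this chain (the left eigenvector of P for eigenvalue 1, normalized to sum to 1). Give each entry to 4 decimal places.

π = [0.2031, 0.1830, 0.2019, 0.1781, 0.2339]

Balance equations π_j = Σ_i π_i·P[i][j]:
  π_0 = 1/12·π_0 + 1/12·π_1 + 1/6·π_2 + 1/3·π_3 + 1/3·π_4
  π_1 = 1/12·π_0 + 1/12·π_1 + 1/3·π_2 + 1/4·π_3 + 1/6·π_4
  π_2 = 1/4·π_0 + 1/3·π_1 + 1/12·π_2 + 1/12·π_3 + 1/4·π_4
  π_3 = 1/6·π_0 + 5/12·π_1 + 1/6·π_2 + 1/12·π_3 + 1/12·π_4
  normalize: π_0 + π_1 + π_2 + π_3 + π_4 = 1
Solving the linear system gives exactly π = [6427/31637, 5789/31637, 6388/31637, 5634/31637, 7399/31637].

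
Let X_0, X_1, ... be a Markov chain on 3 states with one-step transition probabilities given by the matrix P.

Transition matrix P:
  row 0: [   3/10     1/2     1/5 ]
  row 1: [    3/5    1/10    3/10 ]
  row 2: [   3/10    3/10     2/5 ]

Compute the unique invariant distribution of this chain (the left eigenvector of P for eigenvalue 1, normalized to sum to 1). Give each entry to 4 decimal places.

Balance equations π_j = Σ_i π_i·P[i][j]:
  π_0 = 3/10·π_0 + 3/5·π_1 + 3/10·π_2
  π_1 = 1/2·π_0 + 1/10·π_1 + 3/10·π_2
  normalize: π_0 + π_1 + π_2 = 1
Solving the linear system gives exactly π = [15/38, 6/19, 11/38].

π = [0.3947, 0.3158, 0.2895]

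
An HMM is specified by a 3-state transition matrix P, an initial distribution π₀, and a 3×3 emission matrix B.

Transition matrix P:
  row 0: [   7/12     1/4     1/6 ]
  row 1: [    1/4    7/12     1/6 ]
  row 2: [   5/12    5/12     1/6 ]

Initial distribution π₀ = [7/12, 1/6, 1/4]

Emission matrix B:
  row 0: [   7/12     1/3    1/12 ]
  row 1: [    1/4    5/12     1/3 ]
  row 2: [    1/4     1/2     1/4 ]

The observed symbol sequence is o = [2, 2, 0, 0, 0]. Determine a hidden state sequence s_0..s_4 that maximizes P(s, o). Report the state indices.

path = [1, 1, 0, 0, 0]

t=0: δ = [4.861e-02, 5.556e-02, 6.250e-02]  (obs o_0=2)
t=1: δ = [2.363e-03, 1.080e-02, 2.604e-03]  ψ = [0, 1, 2]  (obs o_1=2)
t=2: δ = [1.575e-03, 1.575e-03, 4.501e-04]  ψ = [1, 1, 1]  (obs o_2=0)
t=3: δ = [5.361e-04, 2.297e-04, 6.564e-05]  ψ = [0, 1, 0]  (obs o_3=0)
t=4: δ = [1.824e-04, 3.350e-05, 2.234e-05]  ψ = [0, 0, 0]  (obs o_4=0)
backtrack: best end state = 0; path = [1, 1, 0, 0, 0]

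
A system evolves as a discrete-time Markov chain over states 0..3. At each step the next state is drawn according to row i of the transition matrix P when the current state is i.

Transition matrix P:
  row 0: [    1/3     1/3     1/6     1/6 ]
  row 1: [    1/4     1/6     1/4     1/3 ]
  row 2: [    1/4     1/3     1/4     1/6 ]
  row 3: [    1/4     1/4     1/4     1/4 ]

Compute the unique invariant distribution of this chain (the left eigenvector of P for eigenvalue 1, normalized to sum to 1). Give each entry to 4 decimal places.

π = [0.2727, 0.2692, 0.2273, 0.2308]

Balance equations π_j = Σ_i π_i·P[i][j]:
  π_0 = 1/3·π_0 + 1/4·π_1 + 1/4·π_2 + 1/4·π_3
  π_1 = 1/3·π_0 + 1/6·π_1 + 1/3·π_2 + 1/4·π_3
  π_2 = 1/6·π_0 + 1/4·π_1 + 1/4·π_2 + 1/4·π_3
  normalize: π_0 + π_1 + π_2 + π_3 = 1
Solving the linear system gives exactly π = [3/11, 7/26, 5/22, 3/13].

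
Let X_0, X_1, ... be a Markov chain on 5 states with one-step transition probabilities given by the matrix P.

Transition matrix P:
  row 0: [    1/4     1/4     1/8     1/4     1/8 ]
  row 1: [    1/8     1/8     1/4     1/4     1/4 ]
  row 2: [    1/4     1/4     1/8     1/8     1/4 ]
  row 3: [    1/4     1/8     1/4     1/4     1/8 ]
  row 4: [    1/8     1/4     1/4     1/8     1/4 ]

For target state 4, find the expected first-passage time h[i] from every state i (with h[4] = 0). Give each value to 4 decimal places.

h = [5.8182, 5.0909, 5.0909, 5.8182, 0.0000]

First-step conditioning: h[4] = 0; for i ≠ 4, h[i] = 1 + Σ_k P[i][k]·h[k].
  h[0] = 1 + 1/4·h[0] + 1/4·h[1] + 1/8·h[2] + 1/4·h[3]
  h[1] = 1 + 1/8·h[0] + 1/8·h[1] + 1/4·h[2] + 1/4·h[3]
  h[2] = 1 + 1/4·h[0] + 1/4·h[1] + 1/8·h[2] + 1/8·h[3]
  h[3] = 1 + 1/4·h[0] + 1/8·h[1] + 1/4·h[2] + 1/4·h[3]
Solving the 4×4 linear system over states ≠ 4 gives exactly h = [64/11, 56/11, 56/11, 64/11, 0] (h[4] = 0 is the target).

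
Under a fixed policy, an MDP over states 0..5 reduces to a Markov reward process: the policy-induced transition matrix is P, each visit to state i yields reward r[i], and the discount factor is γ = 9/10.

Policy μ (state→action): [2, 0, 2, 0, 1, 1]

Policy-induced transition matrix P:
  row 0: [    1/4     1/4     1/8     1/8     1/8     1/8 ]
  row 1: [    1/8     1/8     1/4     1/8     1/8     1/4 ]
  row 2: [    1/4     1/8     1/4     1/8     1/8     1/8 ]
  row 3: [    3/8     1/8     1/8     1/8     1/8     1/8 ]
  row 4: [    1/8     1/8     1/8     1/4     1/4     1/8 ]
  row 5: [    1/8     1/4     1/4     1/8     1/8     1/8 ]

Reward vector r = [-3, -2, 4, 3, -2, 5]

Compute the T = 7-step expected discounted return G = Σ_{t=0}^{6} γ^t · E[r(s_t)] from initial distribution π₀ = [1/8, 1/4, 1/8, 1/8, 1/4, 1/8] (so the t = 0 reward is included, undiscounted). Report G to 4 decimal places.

G = 3.0204

t=0: π = [0.1250, 0.2500, 0.1250, 0.1250, 0.2500, 0.1250], E[r] = 0.1250, γ^t·E[r] = 0.125000, running G = 0.125000
t=1: π = [0.1875, 0.1563, 0.1875, 0.1563, 0.1563, 0.1563], E[r] = 0.8125, γ^t·E[r] = 0.731250, running G = 0.856250
t=2: π = [0.2109, 0.1680, 0.1875, 0.1445, 0.1445, 0.1445], E[r] = 0.6484, γ^t·E[r] = 0.525234, running G = 1.381484
t=3: π = [0.2109, 0.1694, 0.1875, 0.1431, 0.1431, 0.1460], E[r] = 0.6514, γ^t·E[r] = 0.474847, running G = 1.856331
t=4: π = [0.2106, 0.1696, 0.1879, 0.1429, 0.1429, 0.1462], E[r] = 0.6543, γ^t·E[r] = 0.429284, running G = 2.285615
t=5: π = [0.2105, 0.1696, 0.1880, 0.1429, 0.1429, 0.1462], E[r] = 0.6549, γ^t·E[r] = 0.386734, running G = 2.672349
t=6: π = [0.2105, 0.1696, 0.1880, 0.1429, 0.1429, 0.1462], E[r] = 0.6550, γ^t·E[r] = 0.348079, running G = 3.020428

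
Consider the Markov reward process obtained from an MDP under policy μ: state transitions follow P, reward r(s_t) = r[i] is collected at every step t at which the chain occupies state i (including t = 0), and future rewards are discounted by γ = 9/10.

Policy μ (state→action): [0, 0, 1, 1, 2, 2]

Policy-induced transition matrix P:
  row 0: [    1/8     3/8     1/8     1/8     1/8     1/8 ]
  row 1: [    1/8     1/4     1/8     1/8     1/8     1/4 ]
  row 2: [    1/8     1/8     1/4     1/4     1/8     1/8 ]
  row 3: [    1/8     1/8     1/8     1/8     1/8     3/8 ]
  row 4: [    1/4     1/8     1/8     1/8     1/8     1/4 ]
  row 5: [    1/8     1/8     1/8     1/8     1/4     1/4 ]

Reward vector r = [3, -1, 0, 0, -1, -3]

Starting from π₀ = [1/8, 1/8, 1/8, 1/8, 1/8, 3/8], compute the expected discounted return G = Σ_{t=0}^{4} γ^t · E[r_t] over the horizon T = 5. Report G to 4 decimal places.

G = -2.8757

t=0: π = [0.1250, 0.1250, 0.1250, 0.1250, 0.1250, 0.3750], E[r] = -1.0000, γ^t·E[r] = -1.000000, running G = -1.000000
t=1: π = [0.1406, 0.1719, 0.1406, 0.1406, 0.1719, 0.2344], E[r] = -0.6250, γ^t·E[r] = -0.562500, running G = -1.562500
t=2: π = [0.1465, 0.1816, 0.1426, 0.1426, 0.1543, 0.2324], E[r] = -0.5938, γ^t·E[r] = -0.480938, running G = -2.043438
t=3: π = [0.1443, 0.1843, 0.1428, 0.1428, 0.1541, 0.2317], E[r] = -0.6006, γ^t·E[r] = -0.437827, running G = -2.481265
t=4: π = [0.1443, 0.1841, 0.1429, 0.1429, 0.1540, 0.2320], E[r] = -0.6012, γ^t·E[r] = -0.394445, running G = -2.875710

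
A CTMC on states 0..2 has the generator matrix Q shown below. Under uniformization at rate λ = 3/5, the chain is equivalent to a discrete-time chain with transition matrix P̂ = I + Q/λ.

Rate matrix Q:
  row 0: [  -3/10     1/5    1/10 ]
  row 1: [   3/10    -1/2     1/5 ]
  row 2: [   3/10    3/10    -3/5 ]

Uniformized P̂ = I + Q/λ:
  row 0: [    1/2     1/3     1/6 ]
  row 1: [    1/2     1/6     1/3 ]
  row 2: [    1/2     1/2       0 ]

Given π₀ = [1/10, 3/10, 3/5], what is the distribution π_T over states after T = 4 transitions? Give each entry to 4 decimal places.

π = [0.5000, 0.3099, 0.1901]

t=0: π = [0.1000, 0.3000, 0.6000]
t=1: π = [0.5000, 0.3833, 0.1167]
t=2: π = [0.5000, 0.2889, 0.2111]
t=3: π = [0.5000, 0.3204, 0.1796]
t=4: π = [0.5000, 0.3099, 0.1901]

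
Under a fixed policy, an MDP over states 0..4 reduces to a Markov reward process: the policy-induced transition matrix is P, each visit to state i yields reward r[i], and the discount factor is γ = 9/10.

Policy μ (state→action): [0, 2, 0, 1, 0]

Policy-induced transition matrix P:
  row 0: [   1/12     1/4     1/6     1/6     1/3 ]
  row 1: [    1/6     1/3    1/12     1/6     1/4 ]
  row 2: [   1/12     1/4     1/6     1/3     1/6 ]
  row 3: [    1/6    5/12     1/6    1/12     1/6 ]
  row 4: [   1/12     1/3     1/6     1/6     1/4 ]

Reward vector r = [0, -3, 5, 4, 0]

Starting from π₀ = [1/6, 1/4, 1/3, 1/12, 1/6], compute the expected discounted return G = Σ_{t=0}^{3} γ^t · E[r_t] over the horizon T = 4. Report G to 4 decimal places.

G = 2.5167

t=0: π = [0.1667, 0.2500, 0.3333, 0.0833, 0.1667], E[r] = 1.2500, γ^t·E[r] = 1.250000, running G = 1.250000
t=1: π = [0.1111, 0.2986, 0.1458, 0.2153, 0.2292], E[r] = 0.6944, γ^t·E[r] = 0.625000, running G = 1.875000
t=2: π = [0.1262, 0.3299, 0.1418, 0.1730, 0.2292], E[r] = 0.4115, γ^t·E[r] = 0.333281, running G = 2.208281
t=3: π = [0.1252, 0.3254, 0.1392, 0.1759, 0.2343], E[r] = 0.4231, γ^t·E[r] = 0.308461, running G = 2.516742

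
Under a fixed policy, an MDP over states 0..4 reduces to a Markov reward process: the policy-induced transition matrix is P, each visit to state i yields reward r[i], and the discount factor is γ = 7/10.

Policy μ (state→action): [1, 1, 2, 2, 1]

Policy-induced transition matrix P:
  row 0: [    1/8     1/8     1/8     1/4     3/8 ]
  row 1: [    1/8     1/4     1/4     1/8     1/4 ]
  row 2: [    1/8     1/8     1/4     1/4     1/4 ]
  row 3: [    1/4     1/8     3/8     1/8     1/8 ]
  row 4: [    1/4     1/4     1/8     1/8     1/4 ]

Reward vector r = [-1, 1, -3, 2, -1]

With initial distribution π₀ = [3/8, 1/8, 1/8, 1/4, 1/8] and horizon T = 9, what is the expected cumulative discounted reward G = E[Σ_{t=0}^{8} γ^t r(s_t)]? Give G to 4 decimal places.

t=0: π = [0.3750, 0.1250, 0.1250, 0.2500, 0.1250], E[r] = -0.2500, γ^t·E[r] = -0.250000, running G = -0.250000
t=1: π = [0.1719, 0.1563, 0.2188, 0.1875, 0.2656], E[r] = -0.5625, γ^t·E[r] = -0.393750, running G = -0.643750
t=2: π = [0.1816, 0.1777, 0.2188, 0.1738, 0.2480], E[r] = -0.5605, γ^t·E[r] = -0.274668, running G = -0.918418
t=3: π = [0.1777, 0.1782, 0.2180, 0.1750, 0.2510], E[r] = -0.5544, γ^t·E[r] = -0.190174, running G = -1.108592
t=4: π = [0.1783, 0.1786, 0.2183, 0.1745, 0.2503], E[r] = -0.5559, γ^t·E[r] = -0.133466, running G = -1.242058
t=5: π = [0.1781, 0.1786, 0.2182, 0.1746, 0.2505], E[r] = -0.5555, γ^t·E[r] = -0.093366, running G = -1.335424
t=6: π = [0.1781, 0.1786, 0.2182, 0.1745, 0.2504], E[r] = -0.5556, γ^t·E[r] = -0.065366, running G = -1.400790
t=7: π = [0.1781, 0.1786, 0.2182, 0.1745, 0.2504], E[r] = -0.5556, γ^t·E[r] = -0.045754, running G = -1.446544
t=8: π = [0.1781, 0.1786, 0.2182, 0.1745, 0.2504], E[r] = -0.5556, γ^t·E[r] = -0.032028, running G = -1.478573

G = -1.4786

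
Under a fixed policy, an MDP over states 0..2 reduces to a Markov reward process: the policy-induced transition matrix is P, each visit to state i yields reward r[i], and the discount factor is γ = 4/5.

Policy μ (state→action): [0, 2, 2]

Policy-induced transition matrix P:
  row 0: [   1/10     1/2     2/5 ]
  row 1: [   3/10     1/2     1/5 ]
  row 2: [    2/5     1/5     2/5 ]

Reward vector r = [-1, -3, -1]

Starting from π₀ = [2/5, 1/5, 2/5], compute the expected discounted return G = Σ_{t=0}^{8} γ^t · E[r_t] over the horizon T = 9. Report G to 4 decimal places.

G = -7.3637

t=0: π = [0.4000, 0.2000, 0.4000], E[r] = -1.4000, γ^t·E[r] = -1.400000, running G = -1.400000
t=1: π = [0.2600, 0.3800, 0.3600], E[r] = -1.7600, γ^t·E[r] = -1.408000, running G = -2.808000
t=2: π = [0.2840, 0.3920, 0.3240], E[r] = -1.7840, γ^t·E[r] = -1.141760, running G = -3.949760
t=3: π = [0.2756, 0.4028, 0.3216], E[r] = -1.8056, γ^t·E[r] = -0.924467, running G = -4.874227
t=4: π = [0.2770, 0.4035, 0.3194], E[r] = -1.8070, γ^t·E[r] = -0.740164, running G = -5.614391
t=5: π = [0.2765, 0.4042, 0.3193], E[r] = -1.8083, γ^t·E[r] = -0.592556, running G = -6.206946
t=6: π = [0.2766, 0.4042, 0.3192], E[r] = -1.8084, γ^t·E[r] = -0.474067, running G = -6.681013
t=7: π = [0.2766, 0.4043, 0.3192], E[r] = -1.8085, γ^t·E[r] = -0.379270, running G = -7.060283
t=8: π = [0.2766, 0.4043, 0.3191], E[r] = -1.8085, γ^t·E[r] = -0.303417, running G = -7.363700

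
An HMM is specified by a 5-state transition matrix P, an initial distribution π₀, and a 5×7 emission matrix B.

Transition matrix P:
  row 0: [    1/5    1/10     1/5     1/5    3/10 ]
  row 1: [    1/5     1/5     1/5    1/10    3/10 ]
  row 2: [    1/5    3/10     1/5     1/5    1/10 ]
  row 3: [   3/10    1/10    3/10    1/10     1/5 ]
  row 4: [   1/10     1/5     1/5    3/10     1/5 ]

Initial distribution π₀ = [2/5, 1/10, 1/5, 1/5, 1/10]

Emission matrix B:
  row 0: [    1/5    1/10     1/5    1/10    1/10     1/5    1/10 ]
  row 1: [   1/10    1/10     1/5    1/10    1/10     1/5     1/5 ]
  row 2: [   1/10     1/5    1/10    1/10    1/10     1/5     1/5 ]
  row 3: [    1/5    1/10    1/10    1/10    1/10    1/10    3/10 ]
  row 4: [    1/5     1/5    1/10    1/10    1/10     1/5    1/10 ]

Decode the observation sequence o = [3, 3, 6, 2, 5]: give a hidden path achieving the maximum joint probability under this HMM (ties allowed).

path = [0, 4, 3, 0, 4]

t=0: δ = [4.000e-02, 1.000e-02, 2.000e-02, 2.000e-02, 1.000e-02]  (obs o_0=3)
t=1: δ = [8.000e-04, 6.000e-04, 8.000e-04, 8.000e-04, 1.200e-03]  ψ = [0, 2, 0, 0, 0]  (obs o_1=3)
t=2: δ = [2.400e-05, 4.800e-05, 4.800e-05, 1.080e-04, 2.400e-05]  ψ = [3, 2, 3, 4, 0]  (obs o_2=6)
t=3: δ = [6.480e-06, 2.880e-06, 3.240e-06, 1.080e-06, 2.160e-06]  ψ = [3, 2, 3, 3, 3]  (obs o_3=2)
t=4: δ = [2.592e-07, 1.944e-07, 2.592e-07, 1.296e-07, 3.888e-07]  ψ = [0, 2, 0, 0, 0]  (obs o_4=5)
backtrack: best end state = 4; path = [0, 4, 3, 0, 4]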